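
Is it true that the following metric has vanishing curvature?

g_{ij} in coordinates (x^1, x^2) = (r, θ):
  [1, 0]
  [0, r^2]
Non-zero Christoffel symbols:
Γ^r_{θ θ} = -r
Γ^θ_{r θ} = 1/r
Ricci tensor: R_{rr} = 0, R_{rθ} = 0, R_{θθ} = 0
All R_{ij} vanish; in 2 dimensions the Riemann tensor is fully determined by the Ricci tensor, so R^i_{jkl} = 0: the metric is flat (curvilinear coordinates on flat space).
Yes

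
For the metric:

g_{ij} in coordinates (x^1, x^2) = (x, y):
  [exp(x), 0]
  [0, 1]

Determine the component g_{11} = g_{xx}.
With x^1 = x, x^2 = y, g_{11} = g_{xx} is the row-1, column-1 entry of the matrix.
g_{11} = exp(x)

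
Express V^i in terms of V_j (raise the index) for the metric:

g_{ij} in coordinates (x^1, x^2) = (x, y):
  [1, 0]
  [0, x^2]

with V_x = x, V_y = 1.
Inverse metric (diagonal): g^{xx} = 1, g^{yy} = 1/x^2
V^i = g^{ij} V_j:
V^x = (1)(x) + (0)(1) = x
V^y = (0)(x) + (1/x^2)(1) = 1/x^2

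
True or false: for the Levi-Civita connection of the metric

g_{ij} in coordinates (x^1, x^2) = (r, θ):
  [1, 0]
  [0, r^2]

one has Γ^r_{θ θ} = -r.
Γ^r_{θ θ} = (1/2) g^{rr} (∂_θ g_{rθ} + ∂_θ g_{rθ} - ∂_r g_{θθ}) = (1/2)(1)((0) + (0) - (2*r)) = -r
This equals the proposed value -r.
True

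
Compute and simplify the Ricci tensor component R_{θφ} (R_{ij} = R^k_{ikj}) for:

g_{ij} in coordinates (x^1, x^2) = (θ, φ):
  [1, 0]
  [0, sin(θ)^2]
Non-zero Christoffel symbols (Γ^k_{ij} = Γ^k_{ji}):
Γ^θ_{φ φ} = -sin(2*θ)/2
Γ^φ_{θ φ} = 1/tan(θ)
R^θ_{θ θ φ} = 0 (a repeated index in an antisymmetric pair)
R^φ_{θ φ φ} = 0 (a repeated index in an antisymmetric pair)
R_{θφ} = R^θ_{θ θ φ} + R^φ_{θ φ φ} = (0) + (0) = 0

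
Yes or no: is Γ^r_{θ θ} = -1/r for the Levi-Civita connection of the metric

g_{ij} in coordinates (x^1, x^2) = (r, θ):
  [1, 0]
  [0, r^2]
Γ^r_{θ θ} = (1/2) g^{rr} (∂_θ g_{rθ} + ∂_θ g_{rθ} - ∂_r g_{θθ}) = (1/2)(1)((0) + (0) - (2*r)) = -r
This differs from the proposed value -1/r.
No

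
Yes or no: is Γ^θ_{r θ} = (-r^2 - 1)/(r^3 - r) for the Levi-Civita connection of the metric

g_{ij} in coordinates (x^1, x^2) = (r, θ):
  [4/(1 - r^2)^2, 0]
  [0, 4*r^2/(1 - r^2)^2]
Γ^θ_{r θ} = (1/2) g^{θθ} (∂_r g_{θθ} + ∂_θ g_{θr} - ∂_θ g_{rθ}) = (1/2)((1 - r^2)^2/(4*r^2))((-8*(r^3 + r)/(r^2 - 1)^3) + (0) - (0)) = (-r^2 - 1)/(r^3 - r)
This equals the proposed value (-r^2 - 1)/(r^3 - r).
Yes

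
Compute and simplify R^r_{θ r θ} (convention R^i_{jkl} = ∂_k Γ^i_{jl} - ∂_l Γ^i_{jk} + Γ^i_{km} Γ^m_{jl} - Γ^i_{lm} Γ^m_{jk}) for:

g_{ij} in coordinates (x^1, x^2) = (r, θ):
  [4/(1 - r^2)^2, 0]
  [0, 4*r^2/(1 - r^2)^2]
Non-zero Christoffel symbols (Γ^k_{ij} = Γ^k_{ji}):
Γ^r_{r r} = 2*r/(1 - r^2)
Γ^r_{θ θ} = (r^3 + r)/(r^2 - 1)
Γ^θ_{r θ} = (-r^2 - 1)/(r^3 - r)
R^r_{θ r θ} = ∂_r Γ^r_{θ θ} - ∂_θ Γ^r_{θ r} + Γ^r_{r m} Γ^m_{θ θ} - Γ^r_{θ m} Γ^m_{θ r}
  = ((r^4 - 4*r^2 - 1)/(r^2 - 1)^2) - (0) + (-2*r^2*(r^2 + 1)/(r^2 - 1)^2) - (-(r^2 + 1)^2/(r^2 - 1)^2) = -4*r^2/(r^2 - 1)^2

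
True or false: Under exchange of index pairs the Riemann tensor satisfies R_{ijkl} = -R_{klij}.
The pair-exchange symmetry has a plus sign: R_{ijkl} = +R_{klij}.
False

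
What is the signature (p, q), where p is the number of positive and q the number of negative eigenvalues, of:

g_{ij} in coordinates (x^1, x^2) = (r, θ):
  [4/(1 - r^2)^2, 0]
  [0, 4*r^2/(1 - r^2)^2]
The metric is diagonal, so its eigenvalues are the diagonal entries: 4/(1 - r^2)^2, 4*r^2/(1 - r^2)^2 (at a generic point, where coordinate-dependent entries are positive).
2 positive, 0 negative.
(2, 0) - Riemannian (positive definite)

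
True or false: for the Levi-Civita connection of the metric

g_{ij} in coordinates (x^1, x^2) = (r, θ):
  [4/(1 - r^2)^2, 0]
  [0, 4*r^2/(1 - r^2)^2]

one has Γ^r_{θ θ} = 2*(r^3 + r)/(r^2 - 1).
Γ^r_{θ θ} = (1/2) g^{rr} (∂_θ g_{rθ} + ∂_θ g_{rθ} - ∂_r g_{θθ}) = (1/2)((1 - r^2)^2/4)((0) + (0) - (-8*(r^3 + r)/(r^2 - 1)^3)) = (r^3 + r)/(r^2 - 1)
This differs from the proposed value 2*(r^3 + r)/(r^2 - 1).
False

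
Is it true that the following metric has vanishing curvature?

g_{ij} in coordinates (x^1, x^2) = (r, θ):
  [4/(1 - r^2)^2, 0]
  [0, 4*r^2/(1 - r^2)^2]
Non-zero Christoffel symbols:
Γ^r_{r r} = 2*r/(1 - r^2)
Γ^r_{θ θ} = (r^3 + r)/(r^2 - 1)
Γ^θ_{r θ} = (-r^2 - 1)/(r^3 - r)
Ricci tensor: R_{rr} = -4/(r^2 - 1)^2, R_{rθ} = 0, R_{θθ} = -4*r^2/(r^2 - 1)^2
The Ricci tensor is non-zero, so the Riemann tensor is non-zero: not flat.
No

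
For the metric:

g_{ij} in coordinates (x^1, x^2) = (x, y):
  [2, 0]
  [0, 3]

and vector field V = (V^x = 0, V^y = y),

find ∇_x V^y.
All Christoffel symbols are zero.
∇_x V^y = ∂_x V^y + Γ^y_{x j} V^j
  = (0) + (0)(0) + (0)(y)
  = 0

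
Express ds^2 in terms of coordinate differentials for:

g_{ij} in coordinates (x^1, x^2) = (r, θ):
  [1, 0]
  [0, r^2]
ds^2 = g_{ij} dx^i dx^j; only the non-zero components contribute.
ds^2 = dr^2 + r^2 dθ^2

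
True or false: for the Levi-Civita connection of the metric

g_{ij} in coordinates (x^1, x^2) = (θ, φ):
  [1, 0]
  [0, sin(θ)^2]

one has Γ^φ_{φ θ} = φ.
Γ^φ_{φ θ} = (1/2) g^{φφ} (∂_φ g_{φθ} + ∂_θ g_{φφ} - ∂_φ g_{φθ}) = (1/2)(1/sin(θ)^2)((0) + (sin(2*θ)) - (0)) = 1/tan(θ)
This differs from the proposed value φ.
False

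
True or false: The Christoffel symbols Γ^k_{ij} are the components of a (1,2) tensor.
Under a change of coordinates Γ picks up an inhomogeneous term ∂²x/∂x'∂x'; e.g. Γ = 0 in Cartesian coordinates but Γ^r_{θθ} = -r in polar coordinates on the same flat plane.
False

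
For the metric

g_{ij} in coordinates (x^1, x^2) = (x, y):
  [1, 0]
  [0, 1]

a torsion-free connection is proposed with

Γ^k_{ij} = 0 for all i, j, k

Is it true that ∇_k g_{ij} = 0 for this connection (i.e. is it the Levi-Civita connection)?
Using ∇_k g_{ij} = ∂_k g_{ij} - Γ^m_{ki} g_{mj} - Γ^m_{kj} g_{im}:
e.g. ∇_x g_{xy} = (0) - (0) - (0) = 0
Every component ∇_k g_{ij} vanishes: the connection is metric compatible.
Yes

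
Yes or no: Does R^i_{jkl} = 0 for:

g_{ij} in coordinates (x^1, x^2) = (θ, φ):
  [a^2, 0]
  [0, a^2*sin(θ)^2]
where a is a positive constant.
Non-zero Christoffel symbols:
Γ^θ_{φ φ} = -sin(2*θ)/2
Γ^φ_{θ φ} = 1/tan(θ)
Ricci tensor: R_{θθ} = 1, R_{θφ} = 0, R_{φφ} = sin(θ)^2
The Ricci tensor is non-zero, so the Riemann tensor is non-zero: not flat.
No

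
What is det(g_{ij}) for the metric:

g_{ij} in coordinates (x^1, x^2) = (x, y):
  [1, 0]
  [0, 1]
For a 2×2 metric: det(g) = g_{11}·g_{22} - g_{12}·g_{21}
= (1)·(1) - (0)·(0)
= 1 - 0
det(g) = 1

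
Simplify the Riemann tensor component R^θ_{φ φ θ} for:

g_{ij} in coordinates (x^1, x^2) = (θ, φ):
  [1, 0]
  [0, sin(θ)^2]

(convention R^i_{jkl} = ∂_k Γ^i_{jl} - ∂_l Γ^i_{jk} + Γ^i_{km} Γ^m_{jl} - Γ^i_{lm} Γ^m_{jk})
Non-zero Christoffel symbols (Γ^k_{ij} = Γ^k_{ji}):
Γ^θ_{φ φ} = -sin(2*θ)/2
Γ^φ_{θ φ} = 1/tan(θ)
R^θ_{φ φ θ} = ∂_φ Γ^θ_{φ θ} - ∂_θ Γ^θ_{φ φ} + Γ^θ_{φ m} Γ^m_{φ θ} - Γ^θ_{θ m} Γ^m_{φ φ}
  = (0) - (-cos(2*θ)) + (-cos(θ)^2) - (0) = -sin(θ)^2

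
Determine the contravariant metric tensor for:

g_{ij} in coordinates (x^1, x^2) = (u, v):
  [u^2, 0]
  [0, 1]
The metric is diagonal, so g^{ij} is diagonal with entries 1/g_{ii}: diag(1/(u^2), 1).
g^{ij}:
  [1/u^2, 0]
  [0, 1]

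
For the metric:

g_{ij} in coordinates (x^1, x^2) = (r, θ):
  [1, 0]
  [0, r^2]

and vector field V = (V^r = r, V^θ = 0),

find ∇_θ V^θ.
Non-zero Christoffel symbols:
Γ^r_{θ θ} = -r
Γ^θ_{r θ} = 1/r
∇_θ V^θ = ∂_θ V^θ + Γ^θ_{θ j} V^j
  = (0) + (1/r)(r) + (0)(0)
  = 1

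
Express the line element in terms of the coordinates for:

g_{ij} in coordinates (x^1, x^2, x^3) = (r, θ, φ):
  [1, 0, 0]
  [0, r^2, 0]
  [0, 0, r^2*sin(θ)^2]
ds^2 = g_{ij} dx^i dx^j; only the non-zero components contribute.
ds^2 = dr^2 + r^2 dθ^2 + r^2*sin(θ)^2 dφ^2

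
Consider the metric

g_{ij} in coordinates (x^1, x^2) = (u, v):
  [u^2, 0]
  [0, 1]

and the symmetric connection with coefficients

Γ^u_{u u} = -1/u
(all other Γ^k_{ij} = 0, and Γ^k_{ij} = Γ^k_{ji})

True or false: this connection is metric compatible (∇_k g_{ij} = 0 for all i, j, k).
Using ∇_k g_{ij} = ∂_k g_{ij} - Γ^m_{ki} g_{mj} - Γ^m_{kj} g_{im}:
∇_u g_{uu} = (2*u) - (-u) - (-u) = 4*u ≠ 0
So the connection is not metric compatible (it is not the Levi-Civita connection).
False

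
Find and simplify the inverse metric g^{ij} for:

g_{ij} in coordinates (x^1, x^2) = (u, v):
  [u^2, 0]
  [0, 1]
The metric is diagonal, so g^{ij} is diagonal with entries 1/g_{ii}: diag(1/(u^2), 1).
g^{ij}:
  [1/u^2, 0]
  [0, 1]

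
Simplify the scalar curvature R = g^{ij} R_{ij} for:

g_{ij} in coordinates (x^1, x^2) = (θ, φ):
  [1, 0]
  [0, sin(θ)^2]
Non-zero Christoffel symbols (Γ^k_{ij} = Γ^k_{ji}):
Γ^θ_{φ φ} = -sin(2*θ)/2
Γ^φ_{θ φ} = 1/tan(θ)
Ricci tensor (R_{ij} = R^k_{ikj}): R_{θθ} = 1, R_{θφ} = 0, R_{φφ} = sin(θ)^2
Inverse metric: g^{θθ} = 1, g^{φφ} = 1/sin(θ)^2
R = g^{ij} R_{ij} = (1)(1) + (1/sin(θ)^2)(sin(θ)^2) = 2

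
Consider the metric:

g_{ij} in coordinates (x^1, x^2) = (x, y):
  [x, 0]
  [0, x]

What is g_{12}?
With x^1 = x, x^2 = y, g_{12} = g_{xy} is the row-1, column-2 entry of the matrix.
g_{12} = 0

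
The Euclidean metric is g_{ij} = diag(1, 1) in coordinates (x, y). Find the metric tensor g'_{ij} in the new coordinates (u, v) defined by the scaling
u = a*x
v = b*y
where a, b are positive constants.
Invert the transformation: x = u/a, y = v/b
g'_{ij} = (∂x^k/∂x'^i)(∂x^l/∂x'^j) g_{kl}; with g_{kl} = δ_{kl} this is Σ_k (∂x^k/∂x'^i)(∂x^k/∂x'^j).
Jacobian: ∂x/∂u = 1/a, ∂x/∂v = 0, ∂y/∂u = 0, ∂y/∂v = 1/b
g'_{uu} = (1/a)(1/a) + (0)(0) = 1/a^2
g'_{uv} = (1/a)(0) + (0)(1/b) = 0
g'_{vv} = (0)(0) + (1/b)(1/b) = 1/b^2
g'_{ij} = diag(1/a^2, 1/b^2)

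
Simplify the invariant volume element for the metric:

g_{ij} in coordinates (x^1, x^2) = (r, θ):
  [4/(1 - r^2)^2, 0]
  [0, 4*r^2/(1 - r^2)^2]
det(g) = 16*r^2/(1 - r^2)^4
√|det(g)| = 4*r/(r^2 - 1)^2
Volume element: dV = 4*r/(r^2 - 1)^2 dr dθ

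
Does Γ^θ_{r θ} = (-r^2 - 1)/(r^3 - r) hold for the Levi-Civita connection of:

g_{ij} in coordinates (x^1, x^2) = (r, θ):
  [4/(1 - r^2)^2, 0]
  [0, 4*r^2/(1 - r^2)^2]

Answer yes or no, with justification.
Γ^θ_{r θ} = (1/2) g^{θθ} (∂_r g_{θθ} + ∂_θ g_{θr} - ∂_θ g_{rθ}) = (1/2)((1 - r^2)^2/(4*r^2))((-8*(r^3 + r)/(r^2 - 1)^3) + (0) - (0)) = (-r^2 - 1)/(r^3 - r)
This equals the proposed value (-r^2 - 1)/(r^3 - r).
Yes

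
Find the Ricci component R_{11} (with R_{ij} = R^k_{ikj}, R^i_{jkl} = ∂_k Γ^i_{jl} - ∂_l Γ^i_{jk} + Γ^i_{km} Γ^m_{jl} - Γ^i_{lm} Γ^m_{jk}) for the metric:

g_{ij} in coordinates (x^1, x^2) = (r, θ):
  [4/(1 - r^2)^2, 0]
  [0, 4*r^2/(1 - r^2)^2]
Non-zero Christoffel symbols (Γ^k_{ij} = Γ^k_{ji}):
Γ^r_{r r} = 2*r/(1 - r^2)
Γ^r_{θ θ} = (r^3 + r)/(r^2 - 1)
Γ^θ_{r θ} = (-r^2 - 1)/(r^3 - r)
R^r_{r r r} = 0 (a repeated index in an antisymmetric pair)
R^θ_{r θ r} = ∂_θ Γ^θ_{r r} - ∂_r Γ^θ_{r θ} + Γ^θ_{θ m} Γ^m_{r r} - Γ^θ_{r m} Γ^m_{r θ}
  = (0) - ((r^4 + 4*r^2 - 1)/(r^3 - r)^2) + (2*(r^2 + 1)/(r^2 - 1)^2) - ((r^2 + 1)^2/(r^3 - r)^2) = -4/(r^2 - 1)^2
R_{rr} = R^r_{r r r} + R^θ_{r θ r} = (0) + (-4/(r^2 - 1)^2) = -4/(r^2 - 1)^2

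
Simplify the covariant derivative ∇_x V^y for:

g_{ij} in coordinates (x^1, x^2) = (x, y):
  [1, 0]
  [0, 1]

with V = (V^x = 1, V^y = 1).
All Christoffel symbols are zero.
∇_x V^y = ∂_x V^y + Γ^y_{x j} V^j
  = (0) + (0)(1) + (0)(1)
  = 0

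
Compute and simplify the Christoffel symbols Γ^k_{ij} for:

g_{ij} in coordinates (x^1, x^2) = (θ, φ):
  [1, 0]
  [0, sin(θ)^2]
Using Γ^k_{ij} = (1/2) g^{km} (∂_i g_{mj} + ∂_j g_{mi} - ∂_m g_{ij}); the metric is diagonal, so only the m = k term contributes.
Non-zero symbols (using the symmetry Γ^k_{ij} = Γ^k_{ji}):
Γ^θ_{φ φ} = (1/2) g^{θθ} (∂_φ g_{θφ} + ∂_φ g_{θφ} - ∂_θ g_{φφ}) = (1/2)(1)((0) + (0) - (sin(2*θ))) = -sin(2*θ)/2
Γ^φ_{θ φ} = (1/2) g^{φφ} (∂_θ g_{φφ} + ∂_φ g_{φθ} - ∂_φ g_{θφ}) = (1/2)(1/sin(θ)^2)((sin(2*θ)) + (0) - (0)) = 1/tan(θ)
All other Christoffel symbols are zero.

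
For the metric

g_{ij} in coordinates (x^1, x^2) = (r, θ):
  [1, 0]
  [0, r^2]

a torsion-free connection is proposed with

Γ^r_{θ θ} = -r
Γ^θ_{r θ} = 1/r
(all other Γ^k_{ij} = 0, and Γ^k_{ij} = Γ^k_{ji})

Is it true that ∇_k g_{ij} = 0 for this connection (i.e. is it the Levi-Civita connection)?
Using ∇_k g_{ij} = ∂_k g_{ij} - Γ^m_{ki} g_{mj} - Γ^m_{kj} g_{im}:
e.g. ∇_r g_{θθ} = (2*r) - (r) - (r) = 0
Every component ∇_k g_{ij} vanishes: the connection is metric compatible.
Yes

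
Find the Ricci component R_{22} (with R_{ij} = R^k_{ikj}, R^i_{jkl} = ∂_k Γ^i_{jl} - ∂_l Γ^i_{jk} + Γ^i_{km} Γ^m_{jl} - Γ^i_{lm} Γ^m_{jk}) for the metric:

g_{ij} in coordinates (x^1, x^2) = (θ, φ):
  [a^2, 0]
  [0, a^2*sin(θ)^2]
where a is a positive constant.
Non-zero Christoffel symbols (Γ^k_{ij} = Γ^k_{ji}):
Γ^θ_{φ φ} = -sin(2*θ)/2
Γ^φ_{θ φ} = 1/tan(θ)
R^θ_{φ θ φ} = ∂_θ Γ^θ_{φ φ} - ∂_φ Γ^θ_{φ θ} + Γ^θ_{θ m} Γ^m_{φ φ} - Γ^θ_{φ m} Γ^m_{φ θ}
  = (-cos(2*θ)) - (0) + (0) - (-cos(θ)^2) = sin(θ)^2
R^φ_{φ φ φ} = 0 (a repeated index in an antisymmetric pair)
R_{φφ} = R^θ_{φ θ φ} + R^φ_{φ φ φ} = (sin(θ)^2) + (0) = sin(θ)^2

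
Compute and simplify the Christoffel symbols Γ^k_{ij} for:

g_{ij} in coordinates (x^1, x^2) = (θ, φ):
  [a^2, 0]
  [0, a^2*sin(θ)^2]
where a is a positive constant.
Using Γ^k_{ij} = (1/2) g^{km} (∂_i g_{mj} + ∂_j g_{mi} - ∂_m g_{ij}); the metric is diagonal, so only the m = k term contributes.
Non-zero symbols (using the symmetry Γ^k_{ij} = Γ^k_{ji}):
Γ^θ_{φ φ} = (1/2) g^{θθ} (∂_φ g_{θφ} + ∂_φ g_{θφ} - ∂_θ g_{φφ}) = (1/2)(1/a^2)((0) + (0) - (a^2*sin(2*θ))) = -sin(2*θ)/2
Γ^φ_{θ φ} = (1/2) g^{φφ} (∂_θ g_{φφ} + ∂_φ g_{φθ} - ∂_φ g_{θφ}) = (1/2)(1/(a^2*sin(θ)^2))((a^2*sin(2*θ)) + (0) - (0)) = 1/tan(θ)
All other Christoffel symbols are zero.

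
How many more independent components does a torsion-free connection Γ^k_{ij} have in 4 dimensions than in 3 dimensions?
Independent components in n dimensions: n × n(n+1)/2 = n^2(n+1)/2.
4D: 4 × 10 = 40
3D: 3 × 6 = 18
Difference = 40 - 18 = 22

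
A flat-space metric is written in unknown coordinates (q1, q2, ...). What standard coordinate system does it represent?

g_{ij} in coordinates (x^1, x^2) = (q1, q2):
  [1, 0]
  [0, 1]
All components are constant and the metric is the identity, i.e. orthonormal rectilinear coordinates.
Cartesian (2D) coordinates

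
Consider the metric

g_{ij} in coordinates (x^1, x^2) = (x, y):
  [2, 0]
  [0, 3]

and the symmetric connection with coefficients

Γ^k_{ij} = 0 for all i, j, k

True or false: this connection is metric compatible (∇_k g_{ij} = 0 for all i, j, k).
Using ∇_k g_{ij} = ∂_k g_{ij} - Γ^m_{ki} g_{mj} - Γ^m_{kj} g_{im}:
e.g. ∇_y g_{xx} = (0) - (0) - (0) = 0
Every component ∇_k g_{ij} vanishes: the connection is metric compatible.
True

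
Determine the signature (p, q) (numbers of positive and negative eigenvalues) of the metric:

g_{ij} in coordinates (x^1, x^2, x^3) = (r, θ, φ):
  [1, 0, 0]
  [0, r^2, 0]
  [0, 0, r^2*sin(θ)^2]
The metric is diagonal, so its eigenvalues are the diagonal entries: 1, r^2, r^2*sin(θ)^2 (at a generic point, where coordinate-dependent entries are positive).
3 positive, 0 negative.
(3, 0) - Riemannian (positive definite)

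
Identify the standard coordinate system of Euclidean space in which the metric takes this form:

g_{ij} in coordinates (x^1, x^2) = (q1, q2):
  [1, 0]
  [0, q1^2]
The line element ds^2 = dq1^2 + q1^2 dq2^2 is dr^2 + r^2 dθ^2 with q1 = r, q2 = θ.
polar coordinates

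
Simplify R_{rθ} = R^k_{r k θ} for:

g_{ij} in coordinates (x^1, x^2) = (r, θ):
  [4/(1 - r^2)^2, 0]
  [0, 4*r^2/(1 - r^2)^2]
Non-zero Christoffel symbols (Γ^k_{ij} = Γ^k_{ji}):
Γ^r_{r r} = 2*r/(1 - r^2)
Γ^r_{θ θ} = (r^3 + r)/(r^2 - 1)
Γ^θ_{r θ} = (-r^2 - 1)/(r^3 - r)
R^r_{r r θ} = 0 (a repeated index in an antisymmetric pair)
R^θ_{r θ θ} = 0 (a repeated index in an antisymmetric pair)
R_{rθ} = R^r_{r r θ} + R^θ_{r θ θ} = (0) + (0) = 0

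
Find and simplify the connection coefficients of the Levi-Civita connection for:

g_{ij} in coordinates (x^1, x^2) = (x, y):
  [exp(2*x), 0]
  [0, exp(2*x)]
Using Γ^k_{ij} = (1/2) g^{km} (∂_i g_{mj} + ∂_j g_{mi} - ∂_m g_{ij}); the metric is diagonal, so only the m = k term contributes.
Non-zero symbols (using the symmetry Γ^k_{ij} = Γ^k_{ji}):
Γ^x_{x x} = (1/2) g^{xx} (∂_x g_{xx} + ∂_x g_{xx} - ∂_x g_{xx}) = (1/2)(exp(-2*x))((2*exp(2*x)) + (2*exp(2*x)) - (2*exp(2*x))) = 1
Γ^x_{y y} = (1/2) g^{xx} (∂_y g_{xy} + ∂_y g_{xy} - ∂_x g_{yy}) = (1/2)(exp(-2*x))((0) + (0) - (2*exp(2*x))) = -1
Γ^y_{x y} = (1/2) g^{yy} (∂_x g_{yy} + ∂_y g_{yx} - ∂_y g_{xy}) = (1/2)(exp(-2*x))((2*exp(2*x)) + (0) - (0)) = 1
All other Christoffel symbols are zero.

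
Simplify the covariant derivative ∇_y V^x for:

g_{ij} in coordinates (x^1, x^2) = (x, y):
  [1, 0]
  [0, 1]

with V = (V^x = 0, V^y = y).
All Christoffel symbols are zero.
∇_y V^x = ∂_y V^x + Γ^x_{y j} V^j
  = (0) + (0)(0) + (0)(y)
  = 0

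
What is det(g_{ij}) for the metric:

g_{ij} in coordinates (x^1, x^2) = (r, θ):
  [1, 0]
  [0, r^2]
For a 2×2 metric: det(g) = g_{11}·g_{22} - g_{12}·g_{21}
= (1)·(r^2) - (0)·(0)
= r^2 - 0
det(g) = r^2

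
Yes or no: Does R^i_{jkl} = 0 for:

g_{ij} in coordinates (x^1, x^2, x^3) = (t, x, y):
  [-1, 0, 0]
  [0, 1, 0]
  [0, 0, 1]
All metric components are constant, so every Christoffel symbol vanishes and R^i_{jkl} = 0.
Yes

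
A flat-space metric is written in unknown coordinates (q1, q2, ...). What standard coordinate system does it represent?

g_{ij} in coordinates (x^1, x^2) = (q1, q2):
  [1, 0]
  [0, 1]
All components are constant and the metric is the identity, i.e. orthonormal rectilinear coordinates.
Cartesian (2D) coordinates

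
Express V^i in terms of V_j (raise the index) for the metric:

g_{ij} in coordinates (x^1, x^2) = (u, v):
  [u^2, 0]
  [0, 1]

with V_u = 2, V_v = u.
Inverse metric (diagonal): g^{uu} = 1/u^2, g^{vv} = 1
V^i = g^{ij} V_j:
V^u = (1/u^2)(2) + (0)(u) = 2/u^2
V^v = (0)(2) + (1)(u) = u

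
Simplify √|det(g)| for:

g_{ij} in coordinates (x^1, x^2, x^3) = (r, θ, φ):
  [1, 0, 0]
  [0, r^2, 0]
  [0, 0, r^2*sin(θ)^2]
det(g) = r^4*sin(θ)^2
√|det(g)| = r^2*sin(θ) (taking 0 < θ < π so that |sin(θ)| = sin(θ))
Volume element: dV = r^2*sin(θ) dr dθ dφ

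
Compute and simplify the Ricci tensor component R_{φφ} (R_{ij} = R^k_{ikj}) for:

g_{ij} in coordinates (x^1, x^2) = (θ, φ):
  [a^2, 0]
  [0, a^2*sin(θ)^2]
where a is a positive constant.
Non-zero Christoffel symbols (Γ^k_{ij} = Γ^k_{ji}):
Γ^θ_{φ φ} = -sin(2*θ)/2
Γ^φ_{θ φ} = 1/tan(θ)
R^θ_{φ θ φ} = ∂_θ Γ^θ_{φ φ} - ∂_φ Γ^θ_{φ θ} + Γ^θ_{θ m} Γ^m_{φ φ} - Γ^θ_{φ m} Γ^m_{φ θ}
  = (-cos(2*θ)) - (0) + (0) - (-cos(θ)^2) = sin(θ)^2
R^φ_{φ φ φ} = 0 (a repeated index in an antisymmetric pair)
R_{φφ} = R^θ_{φ θ φ} + R^φ_{φ φ φ} = (sin(θ)^2) + (0) = sin(θ)^2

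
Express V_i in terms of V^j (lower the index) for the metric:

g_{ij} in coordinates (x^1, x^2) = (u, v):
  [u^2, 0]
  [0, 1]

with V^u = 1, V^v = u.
V_i = g_{ij} V^j:
V_u = (u^2)(1) + (0)(u) = u^2
V_v = (0)(1) + (1)(u) = u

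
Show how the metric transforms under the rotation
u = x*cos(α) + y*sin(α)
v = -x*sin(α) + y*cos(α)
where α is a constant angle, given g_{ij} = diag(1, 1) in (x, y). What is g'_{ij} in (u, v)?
Invert the transformation: x = u*cos(α) - v*sin(α), y = u*sin(α) + v*cos(α)
g'_{ij} = (∂x^k/∂x'^i)(∂x^l/∂x'^j) g_{kl}; with g_{kl} = δ_{kl} this is Σ_k (∂x^k/∂x'^i)(∂x^k/∂x'^j).
Jacobian: ∂x/∂u = cos(α), ∂x/∂v = -sin(α), ∂y/∂u = sin(α), ∂y/∂v = cos(α)
g'_{uu} = (cos(α))(cos(α)) + (sin(α))(sin(α)) = 1
g'_{uv} = (cos(α))(-sin(α)) + (sin(α))(cos(α)) = 0
g'_{vv} = (-sin(α))(-sin(α)) + (cos(α))(cos(α)) = 1
g'_{ij} = diag(1, 1)
The Euclidean metric is invariant under rotations.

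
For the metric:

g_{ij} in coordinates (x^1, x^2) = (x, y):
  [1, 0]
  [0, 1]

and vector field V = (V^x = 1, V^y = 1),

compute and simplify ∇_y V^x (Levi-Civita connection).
All Christoffel symbols are zero.
∇_y V^x = ∂_y V^x + Γ^x_{y j} V^j
  = (0) + (0)(1) + (0)(1)
  = 0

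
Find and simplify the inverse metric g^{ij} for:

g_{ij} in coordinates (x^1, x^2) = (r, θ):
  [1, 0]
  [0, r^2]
The metric is diagonal, so g^{ij} is diagonal with entries 1/g_{ii}: diag(1, 1/(r^2)).
g^{ij}:
  [1, 0]
  [0, 1/r^2]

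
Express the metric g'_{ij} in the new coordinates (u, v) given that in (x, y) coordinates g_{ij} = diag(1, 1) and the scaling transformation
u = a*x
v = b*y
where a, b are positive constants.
Invert the transformation: x = u/a, y = v/b
g'_{ij} = (∂x^k/∂x'^i)(∂x^l/∂x'^j) g_{kl}; with g_{kl} = δ_{kl} this is Σ_k (∂x^k/∂x'^i)(∂x^k/∂x'^j).
Jacobian: ∂x/∂u = 1/a, ∂x/∂v = 0, ∂y/∂u = 0, ∂y/∂v = 1/b
g'_{uu} = (1/a)(1/a) + (0)(0) = 1/a^2
g'_{uv} = (1/a)(0) + (0)(1/b) = 0
g'_{vv} = (0)(0) + (1/b)(1/b) = 1/b^2
g'_{ij} = diag(1/a^2, 1/b^2)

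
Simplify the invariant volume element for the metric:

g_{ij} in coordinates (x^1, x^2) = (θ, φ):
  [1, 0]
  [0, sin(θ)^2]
det(g) = sin(θ)^2
√|det(g)| = sin(θ) (taking 0 < θ < π so that |sin(θ)| = sin(θ))
Volume element: dV = sin(θ) dθ dφ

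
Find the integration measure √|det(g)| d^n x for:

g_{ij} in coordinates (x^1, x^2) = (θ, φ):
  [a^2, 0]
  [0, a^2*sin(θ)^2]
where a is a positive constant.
det(g) = a^4*sin(θ)^2
√|det(g)| = a^2*sin(θ) (taking 0 < θ < π so that |sin(θ)| = sin(θ))
Volume element: dV = a^2*sin(θ) dθ dφ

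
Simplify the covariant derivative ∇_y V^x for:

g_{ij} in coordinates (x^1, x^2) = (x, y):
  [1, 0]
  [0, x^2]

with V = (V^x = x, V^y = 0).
Non-zero Christoffel symbols:
Γ^x_{y y} = -x
Γ^y_{x y} = 1/x
∇_y V^x = ∂_y V^x + Γ^x_{y j} V^j
  = (0) + (0)(x) + (-x)(0)
  = 0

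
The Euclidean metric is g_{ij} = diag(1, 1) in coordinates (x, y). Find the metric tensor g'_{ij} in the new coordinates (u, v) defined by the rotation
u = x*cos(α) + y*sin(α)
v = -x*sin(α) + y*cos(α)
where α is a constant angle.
Invert the transformation: x = u*cos(α) - v*sin(α), y = u*sin(α) + v*cos(α)
g'_{ij} = (∂x^k/∂x'^i)(∂x^l/∂x'^j) g_{kl}; with g_{kl} = δ_{kl} this is Σ_k (∂x^k/∂x'^i)(∂x^k/∂x'^j).
Jacobian: ∂x/∂u = cos(α), ∂x/∂v = -sin(α), ∂y/∂u = sin(α), ∂y/∂v = cos(α)
g'_{uu} = (cos(α))(cos(α)) + (sin(α))(sin(α)) = 1
g'_{uv} = (cos(α))(-sin(α)) + (sin(α))(cos(α)) = 0
g'_{vv} = (-sin(α))(-sin(α)) + (cos(α))(cos(α)) = 1
g'_{ij} = diag(1, 1)
The Euclidean metric is invariant under rotations.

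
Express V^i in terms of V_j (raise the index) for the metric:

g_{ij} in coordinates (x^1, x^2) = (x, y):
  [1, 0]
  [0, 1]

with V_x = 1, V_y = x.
Inverse metric (diagonal): g^{xx} = 1, g^{yy} = 1
V^i = g^{ij} V_j:
V^x = (1)(1) + (0)(x) = 1
V^y = (0)(1) + (1)(x) = x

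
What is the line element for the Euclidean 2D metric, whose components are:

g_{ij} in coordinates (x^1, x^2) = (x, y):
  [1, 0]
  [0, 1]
ds^2 = g_{ij} dx^i dx^j; only the non-zero components contribute.
ds^2 = dx^2 + dy^2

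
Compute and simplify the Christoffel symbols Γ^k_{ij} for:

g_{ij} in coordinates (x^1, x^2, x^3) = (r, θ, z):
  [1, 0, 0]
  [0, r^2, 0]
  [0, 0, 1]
Using Γ^k_{ij} = (1/2) g^{km} (∂_i g_{mj} + ∂_j g_{mi} - ∂_m g_{ij}); the metric is diagonal, so only the m = k term contributes.
Non-zero symbols (using the symmetry Γ^k_{ij} = Γ^k_{ji}):
Γ^r_{θ θ} = (1/2) g^{rr} (∂_θ g_{rθ} + ∂_θ g_{rθ} - ∂_r g_{θθ}) = (1/2)(1)((0) + (0) - (2*r)) = -r
Γ^θ_{r θ} = (1/2) g^{θθ} (∂_r g_{θθ} + ∂_θ g_{θr} - ∂_θ g_{rθ}) = (1/2)(1/r^2)((2*r) + (0) - (0)) = 1/r
All other Christoffel symbols are zero.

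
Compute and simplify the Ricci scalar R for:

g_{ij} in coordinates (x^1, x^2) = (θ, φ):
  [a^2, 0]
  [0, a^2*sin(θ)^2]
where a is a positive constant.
Non-zero Christoffel symbols (Γ^k_{ij} = Γ^k_{ji}):
Γ^θ_{φ φ} = -sin(2*θ)/2
Γ^φ_{θ φ} = 1/tan(θ)
Ricci tensor (R_{ij} = R^k_{ikj}): R_{θθ} = 1, R_{θφ} = 0, R_{φφ} = sin(θ)^2
Inverse metric: g^{θθ} = 1/a^2, g^{φφ} = 1/(a^2*sin(θ)^2)
R = g^{ij} R_{ij} = (1/a^2)(1) + (1/(a^2*sin(θ)^2))(sin(θ)^2) = 2/a^2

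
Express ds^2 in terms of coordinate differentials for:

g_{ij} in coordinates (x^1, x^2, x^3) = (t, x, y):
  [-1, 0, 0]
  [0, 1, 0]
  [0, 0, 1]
ds^2 = g_{ij} dx^i dx^j; only the non-zero components contribute.
ds^2 = -dt^2 + dx^2 + dy^2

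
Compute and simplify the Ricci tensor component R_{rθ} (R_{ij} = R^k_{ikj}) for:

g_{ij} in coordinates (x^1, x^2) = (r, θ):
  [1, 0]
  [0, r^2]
Non-zero Christoffel symbols (Γ^k_{ij} = Γ^k_{ji}):
Γ^r_{θ θ} = -r
Γ^θ_{r θ} = 1/r
R^r_{r r θ} = 0 (a repeated index in an antisymmetric pair)
R^θ_{r θ θ} = 0 (a repeated index in an antisymmetric pair)
R_{rθ} = R^r_{r r θ} + R^θ_{r θ θ} = (0) + (0) = 0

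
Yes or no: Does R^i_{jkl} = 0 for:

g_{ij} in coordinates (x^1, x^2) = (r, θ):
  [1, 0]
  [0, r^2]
Non-zero Christoffel symbols:
Γ^r_{θ θ} = -r
Γ^θ_{r θ} = 1/r
Ricci tensor: R_{rr} = 0, R_{rθ} = 0, R_{θθ} = 0
All R_{ij} vanish; in 2 dimensions the Riemann tensor is fully determined by the Ricci tensor, so R^i_{jkl} = 0: the metric is flat (curvilinear coordinates on flat space).
Yes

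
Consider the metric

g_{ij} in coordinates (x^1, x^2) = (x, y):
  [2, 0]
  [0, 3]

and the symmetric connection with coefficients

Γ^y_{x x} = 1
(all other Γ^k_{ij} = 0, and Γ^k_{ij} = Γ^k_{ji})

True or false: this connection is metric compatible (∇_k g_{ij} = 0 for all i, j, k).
Using ∇_k g_{ij} = ∂_k g_{ij} - Γ^m_{ki} g_{mj} - Γ^m_{kj} g_{im}:
∇_x g_{xy} = (0) - (3) - (0) = -3 ≠ 0
So the connection is not metric compatible (it is not the Levi-Civita connection).
False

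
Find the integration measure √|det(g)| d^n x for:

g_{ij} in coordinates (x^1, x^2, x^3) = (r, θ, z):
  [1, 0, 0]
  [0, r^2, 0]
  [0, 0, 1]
det(g) = r^2
√|det(g)| = r
Volume element: dV = r dr dθ dz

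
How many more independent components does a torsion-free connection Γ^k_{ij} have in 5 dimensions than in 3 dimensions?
Independent components in n dimensions: n × n(n+1)/2 = n^2(n+1)/2.
5D: 5 × 15 = 75
3D: 3 × 6 = 18
Difference = 75 - 18 = 57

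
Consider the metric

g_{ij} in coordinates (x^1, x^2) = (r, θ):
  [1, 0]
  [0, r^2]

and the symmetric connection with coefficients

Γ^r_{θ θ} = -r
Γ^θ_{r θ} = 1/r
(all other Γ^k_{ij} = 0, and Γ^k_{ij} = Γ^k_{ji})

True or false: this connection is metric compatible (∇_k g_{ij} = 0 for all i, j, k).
Using ∇_k g_{ij} = ∂_k g_{ij} - Γ^m_{ki} g_{mj} - Γ^m_{kj} g_{im}:
e.g. ∇_r g_{θθ} = (2*r) - (r) - (r) = 0
Every component ∇_k g_{ij} vanishes: the connection is metric compatible.
True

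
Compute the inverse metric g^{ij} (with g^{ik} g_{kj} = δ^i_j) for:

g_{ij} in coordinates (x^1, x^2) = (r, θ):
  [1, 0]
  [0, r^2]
The metric is diagonal, so g^{ij} is diagonal with entries 1/g_{ii}: diag(1, 1/(r^2)).
g^{ij}:
  [1, 0]
  [0, 1/r^2]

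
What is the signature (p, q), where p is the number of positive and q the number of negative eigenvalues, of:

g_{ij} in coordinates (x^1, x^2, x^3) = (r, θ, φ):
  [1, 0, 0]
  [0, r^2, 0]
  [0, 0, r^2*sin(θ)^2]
The metric is diagonal, so its eigenvalues are the diagonal entries: 1, r^2, r^2*sin(θ)^2 (at a generic point, where coordinate-dependent entries are positive).
3 positive, 0 negative.
(3, 0) - Riemannian (positive definite)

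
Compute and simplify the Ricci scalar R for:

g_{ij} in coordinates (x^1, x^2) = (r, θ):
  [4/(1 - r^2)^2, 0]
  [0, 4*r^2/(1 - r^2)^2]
Non-zero Christoffel symbols (Γ^k_{ij} = Γ^k_{ji}):
Γ^r_{r r} = 2*r/(1 - r^2)
Γ^r_{θ θ} = (r^3 + r)/(r^2 - 1)
Γ^θ_{r θ} = (-r^2 - 1)/(r^3 - r)
Ricci tensor (R_{ij} = R^k_{ikj}): R_{rr} = -4/(r^2 - 1)^2, R_{rθ} = 0, R_{θθ} = -4*r^2/(r^2 - 1)^2
Inverse metric: g^{rr} = (1 - r^2)^2/4, g^{θθ} = (1 - r^2)^2/(4*r^2)
R = g^{ij} R_{ij} = ((1 - r^2)^2/4)(-4/(r^2 - 1)^2) + ((1 - r^2)^2/(4*r^2))(-4*r^2/(r^2 - 1)^2) = -2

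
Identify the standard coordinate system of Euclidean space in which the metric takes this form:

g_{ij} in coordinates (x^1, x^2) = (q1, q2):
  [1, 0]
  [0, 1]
All components are constant and the metric is the identity, i.e. orthonormal rectilinear coordinates.
Cartesian (2D) coordinates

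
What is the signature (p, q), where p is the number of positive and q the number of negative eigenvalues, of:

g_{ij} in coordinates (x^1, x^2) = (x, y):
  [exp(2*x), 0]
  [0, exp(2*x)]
The metric is diagonal, so its eigenvalues are the diagonal entries: exp(2*x), exp(2*x) (at a generic point, where coordinate-dependent entries are positive).
2 positive, 0 negative.
(2, 0) - Riemannian (positive definite)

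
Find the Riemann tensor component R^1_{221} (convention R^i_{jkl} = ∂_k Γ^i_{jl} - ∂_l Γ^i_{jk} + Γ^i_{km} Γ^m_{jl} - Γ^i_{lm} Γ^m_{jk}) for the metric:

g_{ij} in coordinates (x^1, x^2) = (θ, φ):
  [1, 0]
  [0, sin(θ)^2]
Non-zero Christoffel symbols (Γ^k_{ij} = Γ^k_{ji}):
Γ^θ_{φ φ} = -sin(2*θ)/2
Γ^φ_{θ φ} = 1/tan(θ)
R^θ_{φ φ θ} = ∂_φ Γ^θ_{φ θ} - ∂_θ Γ^θ_{φ φ} + Γ^θ_{φ m} Γ^m_{φ θ} - Γ^θ_{θ m} Γ^m_{φ φ}
  = (0) - (-cos(2*θ)) + (-cos(θ)^2) - (0) = -sin(θ)^2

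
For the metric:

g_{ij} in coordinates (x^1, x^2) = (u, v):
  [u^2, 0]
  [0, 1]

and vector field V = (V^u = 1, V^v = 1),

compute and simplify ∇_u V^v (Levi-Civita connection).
Non-zero Christoffel symbols:
Γ^u_{u u} = 1/u
∇_u V^v = ∂_u V^v + Γ^v_{u j} V^j
  = (0) + (0)(1) + (0)(1)
  = 0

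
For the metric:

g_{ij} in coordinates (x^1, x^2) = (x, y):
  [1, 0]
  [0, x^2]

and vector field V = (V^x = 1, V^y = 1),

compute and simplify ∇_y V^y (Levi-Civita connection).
Non-zero Christoffel symbols:
Γ^x_{y y} = -x
Γ^y_{x y} = 1/x
∇_y V^y = ∂_y V^y + Γ^y_{y j} V^j
  = (0) + (1/x)(1) + (0)(1)
  = 1/x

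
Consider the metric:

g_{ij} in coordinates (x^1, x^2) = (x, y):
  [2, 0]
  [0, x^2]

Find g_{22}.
With x^1 = x, x^2 = y, g_{22} = g_{yy} is the row-2, column-2 entry of the matrix.
g_{22} = x^2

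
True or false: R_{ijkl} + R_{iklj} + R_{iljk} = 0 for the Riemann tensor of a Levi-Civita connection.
This is the first (algebraic) Bianchi identity.
True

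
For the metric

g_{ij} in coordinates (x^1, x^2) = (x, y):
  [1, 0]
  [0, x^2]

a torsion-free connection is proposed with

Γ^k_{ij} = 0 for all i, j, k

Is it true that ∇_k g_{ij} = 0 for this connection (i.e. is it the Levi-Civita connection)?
Using ∇_k g_{ij} = ∂_k g_{ij} - Γ^m_{ki} g_{mj} - Γ^m_{kj} g_{im}:
∇_x g_{yy} = (2*x) - (0) - (0) = 2*x ≠ 0
So the connection is not metric compatible (it is not the Levi-Civita connection).
No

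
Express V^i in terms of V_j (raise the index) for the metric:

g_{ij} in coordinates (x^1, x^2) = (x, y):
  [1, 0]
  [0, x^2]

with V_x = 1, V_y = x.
Inverse metric (diagonal): g^{xx} = 1, g^{yy} = 1/x^2
V^i = g^{ij} V_j:
V^x = (1)(1) + (0)(x) = 1
V^y = (0)(1) + (1/x^2)(x) = 1/x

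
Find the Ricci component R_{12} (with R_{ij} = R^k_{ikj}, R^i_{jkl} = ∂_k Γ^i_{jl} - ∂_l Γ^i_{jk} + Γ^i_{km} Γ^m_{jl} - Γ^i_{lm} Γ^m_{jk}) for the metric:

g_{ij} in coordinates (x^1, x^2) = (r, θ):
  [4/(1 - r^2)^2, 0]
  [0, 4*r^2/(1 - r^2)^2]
Non-zero Christoffel symbols (Γ^k_{ij} = Γ^k_{ji}):
Γ^r_{r r} = 2*r/(1 - r^2)
Γ^r_{θ θ} = (r^3 + r)/(r^2 - 1)
Γ^θ_{r θ} = (-r^2 - 1)/(r^3 - r)
R^r_{r r θ} = 0 (a repeated index in an antisymmetric pair)
R^θ_{r θ θ} = 0 (a repeated index in an antisymmetric pair)
R_{rθ} = R^r_{r r θ} + R^θ_{r θ θ} = (0) + (0) = 0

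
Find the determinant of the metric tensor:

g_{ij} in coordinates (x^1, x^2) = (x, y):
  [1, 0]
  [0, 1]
For a 2×2 metric: det(g) = g_{11}·g_{22} - g_{12}·g_{21}
= (1)·(1) - (0)·(0)
= 1 - 0
det(g) = 1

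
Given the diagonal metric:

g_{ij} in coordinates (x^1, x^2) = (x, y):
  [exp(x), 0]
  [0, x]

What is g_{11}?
With x^1 = x, x^2 = y, g_{11} = g_{xx} is the row-1, column-1 entry of the matrix.
g_{11} = exp(x)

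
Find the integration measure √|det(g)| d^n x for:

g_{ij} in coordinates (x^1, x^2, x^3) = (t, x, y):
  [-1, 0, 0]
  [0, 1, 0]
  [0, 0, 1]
det(g) = -1
√|det(g)| = 1
Volume element: dV = 1 dt dx dy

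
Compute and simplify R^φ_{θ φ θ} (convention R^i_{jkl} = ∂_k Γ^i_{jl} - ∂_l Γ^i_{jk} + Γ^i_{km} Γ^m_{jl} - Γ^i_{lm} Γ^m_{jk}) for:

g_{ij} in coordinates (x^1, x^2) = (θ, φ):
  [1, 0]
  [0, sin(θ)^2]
Non-zero Christoffel symbols (Γ^k_{ij} = Γ^k_{ji}):
Γ^θ_{φ φ} = -sin(2*θ)/2
Γ^φ_{θ φ} = 1/tan(θ)
R^φ_{θ φ θ} = ∂_φ Γ^φ_{θ θ} - ∂_θ Γ^φ_{θ φ} + Γ^φ_{φ m} Γ^m_{θ θ} - Γ^φ_{θ m} Γ^m_{θ φ}
  = (0) - (-1/sin(θ)^2) + (0) - (1/tan(θ)^2) = 1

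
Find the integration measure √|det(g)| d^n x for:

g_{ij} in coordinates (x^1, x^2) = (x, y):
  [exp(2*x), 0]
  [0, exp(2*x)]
det(g) = exp(4*x)
√|det(g)| = exp(2*x)
Volume element: dV = exp(2*x) dx dy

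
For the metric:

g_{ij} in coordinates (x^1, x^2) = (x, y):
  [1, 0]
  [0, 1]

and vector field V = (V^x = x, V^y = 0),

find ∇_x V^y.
All Christoffel symbols are zero.
∇_x V^y = ∂_x V^y + Γ^y_{x j} V^j
  = (0) + (0)(x) + (0)(0)
  = 0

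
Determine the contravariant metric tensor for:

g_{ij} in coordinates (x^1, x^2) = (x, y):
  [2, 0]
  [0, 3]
The metric is diagonal, so g^{ij} is diagonal with entries 1/g_{ii}: diag(1/2, 1/3).
g^{ij}:
  [1/2, 0]
  [0, 1/3]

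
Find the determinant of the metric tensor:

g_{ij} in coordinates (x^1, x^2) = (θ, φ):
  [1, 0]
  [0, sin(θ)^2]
For a 2×2 metric: det(g) = g_{11}·g_{22} - g_{12}·g_{21}
= (1)·(sin(θ)^2) - (0)·(0)
= sin(θ)^2 - 0
det(g) = sin(θ)^2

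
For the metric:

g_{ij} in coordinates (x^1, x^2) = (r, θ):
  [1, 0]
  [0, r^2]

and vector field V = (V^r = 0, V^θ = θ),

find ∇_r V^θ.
Non-zero Christoffel symbols:
Γ^r_{θ θ} = -r
Γ^θ_{r θ} = 1/r
∇_r V^θ = ∂_r V^θ + Γ^θ_{r j} V^j
  = (0) + (0)(0) + (1/r)(θ)
  = θ/r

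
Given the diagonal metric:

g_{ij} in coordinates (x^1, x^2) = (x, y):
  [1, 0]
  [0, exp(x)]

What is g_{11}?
With x^1 = x, x^2 = y, g_{11} = g_{xx} is the row-1, column-1 entry of the matrix.
g_{11} = 1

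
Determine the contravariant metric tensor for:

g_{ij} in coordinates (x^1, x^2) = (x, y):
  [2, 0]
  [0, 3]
The metric is diagonal, so g^{ij} is diagonal with entries 1/g_{ii}: diag(1/2, 1/3).
g^{ij}:
  [1/2, 0]
  [0, 1/3]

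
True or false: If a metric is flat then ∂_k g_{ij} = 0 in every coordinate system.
Flatness means R^i_{jkl} = 0; the components can still vary, e.g. the flat plane in polar coordinates has g_{θθ} = r^2.
False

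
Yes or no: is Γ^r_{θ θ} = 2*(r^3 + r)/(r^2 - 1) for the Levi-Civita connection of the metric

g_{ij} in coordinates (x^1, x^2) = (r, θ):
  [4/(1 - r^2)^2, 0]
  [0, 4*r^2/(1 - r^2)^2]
Γ^r_{θ θ} = (1/2) g^{rr} (∂_θ g_{rθ} + ∂_θ g_{rθ} - ∂_r g_{θθ}) = (1/2)((1 - r^2)^2/4)((0) + (0) - (-8*(r^3 + r)/(r^2 - 1)^3)) = (r^3 + r)/(r^2 - 1)
This differs from the proposed value 2*(r^3 + r)/(r^2 - 1).
No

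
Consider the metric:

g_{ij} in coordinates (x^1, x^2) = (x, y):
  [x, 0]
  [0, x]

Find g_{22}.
With x^1 = x, x^2 = y, g_{22} = g_{yy} is the row-2, column-2 entry of the matrix.
g_{22} = x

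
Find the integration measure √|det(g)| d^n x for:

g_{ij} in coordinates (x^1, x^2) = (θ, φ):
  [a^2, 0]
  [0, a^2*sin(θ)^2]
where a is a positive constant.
det(g) = a^4*sin(θ)^2
√|det(g)| = a^2*sin(θ) (taking 0 < θ < π so that |sin(θ)| = sin(θ))
Volume element: dV = a^2*sin(θ) dθ dφ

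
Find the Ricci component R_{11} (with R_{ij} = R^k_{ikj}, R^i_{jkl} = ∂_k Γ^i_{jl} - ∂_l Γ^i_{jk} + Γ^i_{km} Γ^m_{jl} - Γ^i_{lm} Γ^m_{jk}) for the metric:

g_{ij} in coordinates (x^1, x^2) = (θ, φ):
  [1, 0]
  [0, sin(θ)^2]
Non-zero Christoffel symbols (Γ^k_{ij} = Γ^k_{ji}):
Γ^θ_{φ φ} = -sin(2*θ)/2
Γ^φ_{θ φ} = 1/tan(θ)
R^θ_{θ θ θ} = 0 (a repeated index in an antisymmetric pair)
R^φ_{θ φ θ} = ∂_φ Γ^φ_{θ θ} - ∂_θ Γ^φ_{θ φ} + Γ^φ_{φ m} Γ^m_{θ θ} - Γ^φ_{θ m} Γ^m_{θ φ}
  = (0) - (-1/sin(θ)^2) + (0) - (1/tan(θ)^2) = 1
R_{θθ} = R^θ_{θ θ θ} + R^φ_{θ φ θ} = (0) + (1) = 1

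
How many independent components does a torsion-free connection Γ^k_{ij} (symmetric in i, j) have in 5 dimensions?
Γ^k_{ij} has n choices for the upper index and n(n+1)/2 independent symmetric lower index pairs.
Total = 5 × 5×6/2 = 5 × 15 = 75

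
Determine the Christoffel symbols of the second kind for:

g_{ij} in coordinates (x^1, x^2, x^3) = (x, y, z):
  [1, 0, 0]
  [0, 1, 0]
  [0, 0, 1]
Using Γ^k_{ij} = (1/2) g^{km} (∂_i g_{mj} + ∂_j g_{mi} - ∂_m g_{ij}); the metric is diagonal, so only the m = k term contributes.
Every metric component is constant, so all ∂_m g_{ij} = 0 and every Christoffel symbol vanishes.
All Christoffel symbols are zero.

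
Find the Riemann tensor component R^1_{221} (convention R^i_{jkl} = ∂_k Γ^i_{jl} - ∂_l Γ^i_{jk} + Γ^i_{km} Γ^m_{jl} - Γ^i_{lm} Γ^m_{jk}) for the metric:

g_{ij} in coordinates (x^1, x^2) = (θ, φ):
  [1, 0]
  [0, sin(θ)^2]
Non-zero Christoffel symbols (Γ^k_{ij} = Γ^k_{ji}):
Γ^θ_{φ φ} = -sin(2*θ)/2
Γ^φ_{θ φ} = 1/tan(θ)
R^θ_{φ φ θ} = ∂_φ Γ^θ_{φ θ} - ∂_θ Γ^θ_{φ φ} + Γ^θ_{φ m} Γ^m_{φ θ} - Γ^θ_{θ m} Γ^m_{φ φ}
  = (0) - (-cos(2*θ)) + (-cos(θ)^2) - (0) = -sin(θ)^2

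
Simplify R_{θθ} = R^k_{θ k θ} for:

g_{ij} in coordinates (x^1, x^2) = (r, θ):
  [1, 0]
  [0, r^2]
Non-zero Christoffel symbols (Γ^k_{ij} = Γ^k_{ji}):
Γ^r_{θ θ} = -r
Γ^θ_{r θ} = 1/r
R^r_{θ r θ} = ∂_r Γ^r_{θ θ} - ∂_θ Γ^r_{θ r} + Γ^r_{r m} Γ^m_{θ θ} - Γ^r_{θ m} Γ^m_{θ r}
  = (-1) - (0) + (0) - (-1) = 0
R^θ_{θ θ θ} = 0 (a repeated index in an antisymmetric pair)
R_{θθ} = R^r_{θ r θ} + R^θ_{θ θ θ} = (0) + (0) = 0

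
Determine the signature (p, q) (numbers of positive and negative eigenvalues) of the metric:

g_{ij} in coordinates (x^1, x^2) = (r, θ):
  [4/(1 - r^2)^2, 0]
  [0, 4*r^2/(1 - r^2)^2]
The metric is diagonal, so its eigenvalues are the diagonal entries: 4/(1 - r^2)^2, 4*r^2/(1 - r^2)^2 (at a generic point, where coordinate-dependent entries are positive).
2 positive, 0 negative.
(2, 0) - Riemannian (positive definite)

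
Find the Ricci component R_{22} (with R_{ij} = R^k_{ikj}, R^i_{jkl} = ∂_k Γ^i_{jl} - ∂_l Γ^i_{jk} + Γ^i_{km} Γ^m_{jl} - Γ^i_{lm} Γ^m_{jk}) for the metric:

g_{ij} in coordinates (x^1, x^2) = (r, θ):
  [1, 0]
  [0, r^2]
Non-zero Christoffel symbols (Γ^k_{ij} = Γ^k_{ji}):
Γ^r_{θ θ} = -r
Γ^θ_{r θ} = 1/r
R^r_{θ r θ} = ∂_r Γ^r_{θ θ} - ∂_θ Γ^r_{θ r} + Γ^r_{r m} Γ^m_{θ θ} - Γ^r_{θ m} Γ^m_{θ r}
  = (-1) - (0) + (0) - (-1) = 0
R^θ_{θ θ θ} = 0 (a repeated index in an antisymmetric pair)
R_{θθ} = R^r_{θ r θ} + R^θ_{θ θ θ} = (0) + (0) = 0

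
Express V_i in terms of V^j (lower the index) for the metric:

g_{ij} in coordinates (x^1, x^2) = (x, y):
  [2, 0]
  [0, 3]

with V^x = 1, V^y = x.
V_i = g_{ij} V^j:
V_x = (2)(1) + (0)(x) = 2
V_y = (0)(1) + (3)(x) = 3*x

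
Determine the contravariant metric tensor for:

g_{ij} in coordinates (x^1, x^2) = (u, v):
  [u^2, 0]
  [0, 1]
The metric is diagonal, so g^{ij} is diagonal with entries 1/g_{ii}: diag(1/(u^2), 1).
g^{ij}:
  [1/u^2, 0]
  [0, 1]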